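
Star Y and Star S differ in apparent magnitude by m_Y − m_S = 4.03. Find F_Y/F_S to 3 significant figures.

0.0244

F_Y/F_S = 10^(−(m_Y − m_S)/2.5) = 10^(-4.03/2.5) = 10^-1.612 = 0.02443.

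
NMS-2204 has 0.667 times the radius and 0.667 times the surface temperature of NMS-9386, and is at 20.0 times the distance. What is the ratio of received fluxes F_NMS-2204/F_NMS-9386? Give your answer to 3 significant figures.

L_NMS-2204/L_NMS-9386 = (R_NMS-2204/R_NMS-9386)²(T_NMS-2204/T_NMS-9386)⁴ = (0.667)² × (0.667)⁴ = 0.08806.
F_NMS-2204/F_NMS-9386 = (L_NMS-2204/L_NMS-9386)/(d_NMS-2204/d_NMS-9386)² = 0.08806 / (20.0)² = 2.201×10^-4.

2.20×10^-4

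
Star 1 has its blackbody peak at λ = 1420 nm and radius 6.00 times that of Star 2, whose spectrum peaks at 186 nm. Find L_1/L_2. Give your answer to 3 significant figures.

0.0106

Wien's law gives T ∝ 1/λ_max, so T_1/T_2 = λ_2/λ_1 = 186/1420 = 0.1310.
Then L ∝ R²T⁴ gives L_1/L_2 = (6.00)² × (0.1310)⁴ = 36.00 × 2.944×10^-4 = 0.01060.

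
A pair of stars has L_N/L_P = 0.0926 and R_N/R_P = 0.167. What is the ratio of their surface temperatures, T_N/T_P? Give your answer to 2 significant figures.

L ∝ R²T⁴ gives T ∝ (L/R²)^(1/4), so
T_N/T_P = (0.0926 / 0.167²)^(1/4) = (3.320)^(1/4) = 1.350.

1.3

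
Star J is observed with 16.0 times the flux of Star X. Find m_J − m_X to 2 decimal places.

-3.01

m_J − m_X = −2.5 log₁₀(F_J/F_X) = −2.5 log₁₀(16.0) = −2.5 × (1.204) = -3.010.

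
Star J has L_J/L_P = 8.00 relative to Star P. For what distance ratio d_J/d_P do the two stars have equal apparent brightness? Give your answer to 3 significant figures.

2.83

Equal flux requires L_J/d_J² = L_P/d_P², so d_J/d_P = √(L_J/L_P)
= √(8.00) = 2.828.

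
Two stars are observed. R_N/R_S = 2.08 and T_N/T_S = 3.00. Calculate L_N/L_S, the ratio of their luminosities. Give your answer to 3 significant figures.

350

From the Stefan–Boltzmann law, L ∝ R²T⁴, so
L_N/L_S = (R_N/R_S)² (T_N/T_S)⁴ = (2.08)² × (3.00)⁴ = 4.326 × 81.00 = 350.4.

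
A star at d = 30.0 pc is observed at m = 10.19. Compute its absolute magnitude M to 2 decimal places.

M = m − 5 log₁₀(d/10 pc) = 10.19 − 5 log₁₀(30.0/10)
  = 10.19 − 5 × 0.477 = 10.19 − 2.39 = 7.80.

7.80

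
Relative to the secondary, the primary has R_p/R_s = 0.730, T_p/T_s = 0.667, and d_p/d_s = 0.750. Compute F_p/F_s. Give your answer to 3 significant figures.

0.188

L_p/L_s = (R_p/R_s)²(T_p/T_s)⁴ = (0.730)² × (0.667)⁴ = 0.1055.
F_p/F_s = (L_p/L_s)/(d_p/d_s)² = 0.1055 / (0.750)² = 0.1875.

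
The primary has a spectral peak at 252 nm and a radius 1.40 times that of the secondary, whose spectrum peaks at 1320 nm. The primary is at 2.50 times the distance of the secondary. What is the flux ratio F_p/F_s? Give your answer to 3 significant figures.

236

Wien's law: T_p/T_s = λ_s/λ_p = 1320/252 = 5.238.
L_p/L_s = (R_p/R_s)²(T_p/T_s)⁴ = (1.40)²(5.238)⁴ = 1476.
F_p/F_s = (L_p/L_s)/(d_p/d_s)² = 1476/(2.50)² = 236.1.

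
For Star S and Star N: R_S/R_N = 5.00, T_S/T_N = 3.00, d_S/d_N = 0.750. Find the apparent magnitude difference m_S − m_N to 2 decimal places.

L_S/L_N = (5.00)²(3.00)⁴ = 2025.
F_S/F_N = (L_S/L_N)/(d_S/d_N)² = 2025/0.5625 = 3600.
m_S − m_N = −2.5 log₁₀(3600) = -8.89.

-8.89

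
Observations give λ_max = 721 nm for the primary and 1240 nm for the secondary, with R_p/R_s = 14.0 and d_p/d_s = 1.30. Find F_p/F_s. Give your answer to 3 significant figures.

Wien's law: T_p/T_s = λ_s/λ_p = 1240/721 = 1.720.
L_p/L_s = (R_p/R_s)²(T_p/T_s)⁴ = (14.0)²(1.720)⁴ = 1715.
F_p/F_s = (L_p/L_s)/(d_p/d_s)² = 1715/(1.30)² = 1015.

1.01×10^3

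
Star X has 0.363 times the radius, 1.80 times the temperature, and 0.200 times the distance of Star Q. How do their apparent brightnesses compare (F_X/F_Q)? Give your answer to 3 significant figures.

34.6

L_X/L_Q = (R_X/R_Q)²(T_X/T_Q)⁴ = (0.363)² × (1.80)⁴ = 1.383.
F_X/F_Q = (L_X/L_Q)/(d_X/d_Q)² = 1.383 / (0.200)² = 34.58.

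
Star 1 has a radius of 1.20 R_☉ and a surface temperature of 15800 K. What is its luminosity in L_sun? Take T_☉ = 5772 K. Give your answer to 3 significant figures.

L/L_☉ = (R/R_☉)² (T/T_☉)⁴ = (1.20)² × (15800/5772)⁴
       = 1.440 × (2.737)⁴ = 1.440 × 56.15 = 80.85.

80.9 L_sun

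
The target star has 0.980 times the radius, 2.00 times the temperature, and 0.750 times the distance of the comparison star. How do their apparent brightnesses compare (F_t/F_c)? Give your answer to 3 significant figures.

L_t/L_c = (R_t/R_c)²(T_t/T_c)⁴ = (0.980)² × (2.00)⁴ = 15.37.
F_t/F_c = (L_t/L_c)/(d_t/d_c)² = 15.37 / (0.750)² = 27.32.

27.3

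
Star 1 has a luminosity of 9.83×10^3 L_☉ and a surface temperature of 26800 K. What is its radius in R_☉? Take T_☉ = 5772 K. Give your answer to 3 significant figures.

R/R_☉ = √(L/L_☉) / (T/T_☉)² = √(9.83×10^3) / (4.643)²
       = 99.15 / 21.56 = 4.599.

4.60 R_☉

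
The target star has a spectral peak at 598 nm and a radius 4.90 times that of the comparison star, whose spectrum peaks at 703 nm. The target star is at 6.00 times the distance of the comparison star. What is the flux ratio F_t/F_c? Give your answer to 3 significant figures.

1.27

Wien's law: T_t/T_c = λ_c/λ_t = 703/598 = 1.176.
L_t/L_c = (R_t/R_c)²(T_t/T_c)⁴ = (4.90)²(1.176)⁴ = 45.86.
F_t/F_c = (L_t/L_c)/(d_t/d_c)² = 45.86/(6.00)² = 1.274.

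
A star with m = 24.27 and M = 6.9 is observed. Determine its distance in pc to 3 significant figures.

2.98×10^4 pc

m − M = 5 log₁₀(d/10 pc)
24.27 − (6.9) = 17.37 = 5 log₁₀(d/10)
d = 10 × 10^(17.37/5) = 10 × 10^3.474 = 2.979×10^4 pc.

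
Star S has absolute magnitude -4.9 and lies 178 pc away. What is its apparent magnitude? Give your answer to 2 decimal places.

m = M + 5 log₁₀(d/10 pc) = -4.9 + 5 log₁₀(178/10)
  = -4.9 + 5 × 1.250 = -4.9 + 6.25 = 1.35.

1.35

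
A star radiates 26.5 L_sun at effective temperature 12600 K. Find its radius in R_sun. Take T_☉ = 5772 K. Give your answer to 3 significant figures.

R/R_☉ = √(L/L_☉) / (T/T_☉)² = √(26.5) / (2.183)²
       = 5.148 / 4.765 = 1.080.

1.08 R_sun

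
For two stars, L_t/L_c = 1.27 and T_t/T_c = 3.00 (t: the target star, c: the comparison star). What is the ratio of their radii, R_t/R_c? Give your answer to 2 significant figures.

0.13

L ∝ R²T⁴ gives R ∝ √L / T², so
R_t/R_c = √(1.27) / (3.00)² = 1.127 / 9.000 = 0.1252.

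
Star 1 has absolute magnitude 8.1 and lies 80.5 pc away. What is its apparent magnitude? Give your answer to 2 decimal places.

12.63

m = M + 5 log₁₀(d/10 pc) = 8.1 + 5 log₁₀(80.5/10)
  = 8.1 + 5 × 0.906 = 8.1 + 4.53 = 12.63.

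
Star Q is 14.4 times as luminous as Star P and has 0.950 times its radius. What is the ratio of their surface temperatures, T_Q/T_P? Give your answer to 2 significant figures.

2.0

L ∝ R²T⁴ gives T ∝ (L/R²)^(1/4), so
T_Q/T_P = (14.4 / 0.950²)^(1/4) = (15.96)^(1/4) = 1.999.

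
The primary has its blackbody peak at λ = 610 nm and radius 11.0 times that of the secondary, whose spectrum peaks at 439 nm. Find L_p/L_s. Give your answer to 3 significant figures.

32.5

Wien's law gives T ∝ 1/λ_max, so T_p/T_s = λ_s/λ_p = 439/610 = 0.7197.
Then L ∝ R²T⁴ gives L_p/L_s = (11.0)² × (0.7197)⁴ = 121.0 × 0.2682 = 32.46.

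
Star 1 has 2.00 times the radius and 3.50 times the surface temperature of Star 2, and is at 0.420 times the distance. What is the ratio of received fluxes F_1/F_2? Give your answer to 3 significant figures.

L_1/L_2 = (R_1/R_2)²(T_1/T_2)⁴ = (2.00)² × (3.50)⁴ = 600.2.
F_1/F_2 = (L_1/L_2)/(d_1/d_2)² = 600.2 / (0.420)² = 3403.

3.40×10^3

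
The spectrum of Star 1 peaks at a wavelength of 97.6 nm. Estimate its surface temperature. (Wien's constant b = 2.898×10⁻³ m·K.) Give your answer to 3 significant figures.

2.97×10^4 K

T = b/λ_max = 2.898×10⁻³ / (97.6×10⁻⁹) = 2.969×10^4 K.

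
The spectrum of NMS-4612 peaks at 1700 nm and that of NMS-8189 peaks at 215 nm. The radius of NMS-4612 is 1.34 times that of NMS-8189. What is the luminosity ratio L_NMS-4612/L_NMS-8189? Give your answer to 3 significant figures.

Wien's law gives T ∝ 1/λ_max, so T_NMS-4612/T_NMS-8189 = λ_NMS-8189/λ_NMS-4612 = 215/1700 = 0.1265.
Then L ∝ R²T⁴ gives L_NMS-4612/L_NMS-8189 = (1.34)² × (0.1265)⁴ = 1.796 × 2.558×10^-4 = 4.594×10^-4.

4.59×10^-4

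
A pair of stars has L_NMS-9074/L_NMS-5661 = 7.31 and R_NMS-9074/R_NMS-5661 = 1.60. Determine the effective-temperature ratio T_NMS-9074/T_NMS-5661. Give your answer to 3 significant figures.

L ∝ R²T⁴ gives T ∝ (L/R²)^(1/4), so
T_NMS-9074/T_NMS-5661 = (7.31 / 1.60²)^(1/4) = (2.855)^(1/4) = 1.300.

1.30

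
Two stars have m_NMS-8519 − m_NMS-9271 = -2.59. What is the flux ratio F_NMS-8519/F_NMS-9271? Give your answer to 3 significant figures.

10.9

F_NMS-8519/F_NMS-9271 = 10^(−(m_NMS-8519 − m_NMS-9271)/2.5) = 10^(2.59/2.5) = 10^1.036 = 10.86.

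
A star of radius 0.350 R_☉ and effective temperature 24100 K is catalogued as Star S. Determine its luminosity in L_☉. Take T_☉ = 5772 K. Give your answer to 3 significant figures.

37.2 L_☉

L/L_☉ = (R/R_☉)² (T/T_☉)⁴ = (0.350)² × (24100/5772)⁴
       = 0.1225 × (4.175)⁴ = 0.1225 × 303.9 = 37.23.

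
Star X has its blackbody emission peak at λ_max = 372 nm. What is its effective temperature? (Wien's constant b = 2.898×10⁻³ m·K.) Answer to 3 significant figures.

T = b/λ_max = 2.898×10⁻³ / (372×10⁻⁹) = 7790 K.

7.79×10^3 K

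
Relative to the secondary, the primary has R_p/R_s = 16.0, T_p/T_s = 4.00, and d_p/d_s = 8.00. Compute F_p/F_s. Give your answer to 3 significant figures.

1.02×10^3

L_p/L_s = (R_p/R_s)²(T_p/T_s)⁴ = (16.0)² × (4.00)⁴ = 6.554×10^4.
F_p/F_s = (L_p/L_s)/(d_p/d_s)² = 6.554×10^4 / (8.00)² = 1024.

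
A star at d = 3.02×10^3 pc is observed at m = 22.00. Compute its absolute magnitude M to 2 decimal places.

M = m − 5 log₁₀(d/10 pc) = 22.00 − 5 log₁₀(3.02×10^3/10)
  = 22.00 − 5 × 2.480 = 22.00 − 12.40 = 9.60.

9.60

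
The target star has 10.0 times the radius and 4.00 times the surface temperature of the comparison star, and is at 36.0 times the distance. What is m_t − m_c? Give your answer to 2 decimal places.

L_t/L_c = (10.0)²(4.00)⁴ = 2.560×10^4.
F_t/F_c = (L_t/L_c)/(d_t/d_c)² = 2.560×10^4/1296 = 19.75.
m_t − m_c = −2.5 log₁₀(19.75) = -3.24.

-3.24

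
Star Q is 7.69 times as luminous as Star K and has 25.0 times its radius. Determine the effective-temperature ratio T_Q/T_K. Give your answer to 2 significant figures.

L ∝ R²T⁴ gives T ∝ (L/R²)^(1/4), so
T_Q/T_K = (7.69 / 25.0²)^(1/4) = (0.01230)^(1/4) = 0.3331.

0.33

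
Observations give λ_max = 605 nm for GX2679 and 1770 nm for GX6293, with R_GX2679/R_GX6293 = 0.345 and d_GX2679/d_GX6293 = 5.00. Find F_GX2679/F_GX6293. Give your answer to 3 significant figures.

0.349

Wien's law: T_GX2679/T_GX6293 = λ_GX6293/λ_GX2679 = 1770/605 = 2.926.
L_GX2679/L_GX6293 = (R_GX2679/R_GX6293)²(T_GX2679/T_GX6293)⁴ = (0.345)²(2.926)⁴ = 8.720.
F_GX2679/F_GX6293 = (L_GX2679/L_GX6293)/(d_GX2679/d_GX6293)² = 8.720/(5.00)² = 0.3488.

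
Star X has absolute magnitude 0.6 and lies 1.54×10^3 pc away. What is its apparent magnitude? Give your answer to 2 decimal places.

11.54

m = M + 5 log₁₀(d/10 pc) = 0.6 + 5 log₁₀(1.54×10^3/10)
  = 0.6 + 5 × 2.188 = 0.6 + 10.94 = 11.54.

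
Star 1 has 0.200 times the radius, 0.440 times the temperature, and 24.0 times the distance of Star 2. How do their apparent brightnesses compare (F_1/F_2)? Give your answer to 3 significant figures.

2.60×10^-6

L_1/L_2 = (R_1/R_2)²(T_1/T_2)⁴ = (0.200)² × (0.440)⁴ = 0.001499.
F_1/F_2 = (L_1/L_2)/(d_1/d_2)² = 0.001499 / (24.0)² = 2.603×10^-6.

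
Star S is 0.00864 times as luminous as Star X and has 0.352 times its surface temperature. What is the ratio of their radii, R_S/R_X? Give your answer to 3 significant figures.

0.750

L ∝ R²T⁴ gives R ∝ √L / T², so
R_S/R_X = √(0.00864) / (0.352)² = 0.09295 / 0.1239 = 0.7502.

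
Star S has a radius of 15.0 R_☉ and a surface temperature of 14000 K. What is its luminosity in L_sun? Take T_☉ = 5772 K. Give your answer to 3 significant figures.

L/L_☉ = (R/R_☉)² (T/T_☉)⁴ = (15.0)² × (14000/5772)⁴
       = 225.0 × (2.426)⁴ = 225.0 × 34.61 = 7787.

7.79×10^3 L_sun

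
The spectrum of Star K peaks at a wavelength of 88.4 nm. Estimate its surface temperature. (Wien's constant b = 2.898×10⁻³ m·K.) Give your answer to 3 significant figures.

3.28×10^4 K

T = b/λ_max = 2.898×10⁻³ / (88.4×10⁻⁹) = 3.278×10^4 K.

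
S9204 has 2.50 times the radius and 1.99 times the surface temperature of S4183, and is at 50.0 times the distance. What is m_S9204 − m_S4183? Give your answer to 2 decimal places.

3.52

L_S9204/L_S4183 = (2.50)²(1.99)⁴ = 98.01.
F_S9204/F_S4183 = (L_S9204/L_S4183)/(d_S9204/d_S4183)² = 98.01/2500 = 0.03921.
m_S9204 − m_S4183 = −2.5 log₁₀(0.03921) = 3.52.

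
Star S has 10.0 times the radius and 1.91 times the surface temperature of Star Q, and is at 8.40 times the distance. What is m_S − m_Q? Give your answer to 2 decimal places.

-3.19

L_S/L_Q = (10.0)²(1.91)⁴ = 1331.
F_S/F_Q = (L_S/L_Q)/(d_S/d_Q)² = 1331/70.56 = 18.86.
m_S − m_Q = −2.5 log₁₀(18.86) = -3.19.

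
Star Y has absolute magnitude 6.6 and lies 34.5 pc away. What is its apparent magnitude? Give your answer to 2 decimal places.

9.29

m = M + 5 log₁₀(d/10 pc) = 6.6 + 5 log₁₀(34.5/10)
  = 6.6 + 5 × 0.538 = 6.6 + 2.69 = 9.29.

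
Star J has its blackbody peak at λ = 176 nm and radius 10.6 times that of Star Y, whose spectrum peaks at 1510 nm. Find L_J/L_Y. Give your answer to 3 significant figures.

Wien's law gives T ∝ 1/λ_max, so T_J/T_Y = λ_Y/λ_J = 1510/176 = 8.580.
Then L ∝ R²T⁴ gives L_J/L_Y = (10.6)² × (8.580)⁴ = 112.4 × 5418 = 6.088×10^5.

6.09×10^5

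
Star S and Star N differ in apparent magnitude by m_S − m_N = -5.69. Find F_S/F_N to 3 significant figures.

189

F_S/F_N = 10^(−(m_S − m_N)/2.5) = 10^(5.69/2.5) = 10^2.276 = 188.8.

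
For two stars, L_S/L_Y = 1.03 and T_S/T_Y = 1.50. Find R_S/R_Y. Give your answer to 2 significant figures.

L ∝ R²T⁴ gives R ∝ √L / T², so
R_S/R_Y = √(1.03) / (1.50)² = 1.015 / 2.250 = 0.4511.

0.45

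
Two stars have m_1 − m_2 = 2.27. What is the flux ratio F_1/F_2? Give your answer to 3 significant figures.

F_1/F_2 = 10^(−(m_1 − m_2)/2.5) = 10^(-2.27/2.5) = 10^-0.908 = 0.1236.

0.124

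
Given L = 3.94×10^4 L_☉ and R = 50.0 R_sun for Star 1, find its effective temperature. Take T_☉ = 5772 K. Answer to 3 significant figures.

T/T_☉ = (L/L_☉)^(1/4) / (R/R_☉)^(1/2)
T = 5772 × (3.94×10^4)^(1/4) / √(50.0) = 5772 × 14.09 / 7.071 = 1.150×10^4 K.

1.15×10^4 K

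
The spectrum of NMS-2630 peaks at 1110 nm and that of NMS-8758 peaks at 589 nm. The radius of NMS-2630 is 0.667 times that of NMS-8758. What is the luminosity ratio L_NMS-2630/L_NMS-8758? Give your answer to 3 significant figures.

0.0353

Wien's law gives T ∝ 1/λ_max, so T_NMS-2630/T_NMS-8758 = λ_NMS-8758/λ_NMS-2630 = 589/1110 = 0.5306.
Then L ∝ R²T⁴ gives L_NMS-2630/L_NMS-8758 = (0.667)² × (0.5306)⁴ = 0.4449 × 0.07928 = 0.03527.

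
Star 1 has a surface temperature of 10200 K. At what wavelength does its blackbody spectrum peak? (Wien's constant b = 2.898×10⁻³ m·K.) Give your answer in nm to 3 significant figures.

284 nm

λ_max = b/T = 2.898×10⁻³ / 10200 = 2.84×10^-7 m = 284.1 nm.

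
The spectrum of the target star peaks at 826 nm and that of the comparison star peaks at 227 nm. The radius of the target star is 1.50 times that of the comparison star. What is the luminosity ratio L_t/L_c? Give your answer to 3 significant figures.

Wien's law gives T ∝ 1/λ_max, so T_t/T_c = λ_c/λ_t = 227/826 = 0.2748.
Then L ∝ R²T⁴ gives L_t/L_c = (1.50)² × (0.2748)⁴ = 2.250 × 0.005704 = 0.01283.

0.0128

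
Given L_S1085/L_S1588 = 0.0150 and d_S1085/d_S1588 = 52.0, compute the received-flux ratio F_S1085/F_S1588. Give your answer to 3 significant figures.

5.55×10^-6

F = L/(4πd²), so F_S1085/F_S1588 = (L_S1085/L_S1588) / (d_S1085/d_S1588)²
= 0.0150 / (52.0)² = 0.0150 / 2704 = 5.547×10^-6.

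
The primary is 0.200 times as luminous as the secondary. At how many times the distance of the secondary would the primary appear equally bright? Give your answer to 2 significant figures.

Equal flux requires L_p/d_p² = L_s/d_s², so d_p/d_s = √(L_p/L_s)
= √(0.200) = 0.4472.

0.45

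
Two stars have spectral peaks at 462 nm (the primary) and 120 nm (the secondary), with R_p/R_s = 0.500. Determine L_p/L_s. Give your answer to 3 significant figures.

0.00114

Wien's law gives T ∝ 1/λ_max, so T_p/T_s = λ_s/λ_p = 120/462 = 0.2597.
Then L ∝ R²T⁴ gives L_p/L_s = (0.500)² × (0.2597)⁴ = 0.2500 × 0.004552 = 0.001138.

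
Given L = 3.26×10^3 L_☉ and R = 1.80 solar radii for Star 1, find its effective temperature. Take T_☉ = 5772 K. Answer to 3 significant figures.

T/T_☉ = (L/L_☉)^(1/4) / (R/R_☉)^(1/2)
T = 5772 × (3.26×10^3)^(1/4) / √(1.80) = 5772 × 7.556 / 1.342 = 3.251×10^4 K.

3.25×10^4 K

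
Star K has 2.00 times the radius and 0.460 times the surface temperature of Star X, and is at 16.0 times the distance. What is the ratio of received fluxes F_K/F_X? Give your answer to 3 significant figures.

7.00×10^-4

L_K/L_X = (R_K/R_X)²(T_K/T_X)⁴ = (2.00)² × (0.460)⁴ = 0.1791.
F_K/F_X = (L_K/L_X)/(d_K/d_X)² = 0.1791 / (16.0)² = 6.996×10^-4.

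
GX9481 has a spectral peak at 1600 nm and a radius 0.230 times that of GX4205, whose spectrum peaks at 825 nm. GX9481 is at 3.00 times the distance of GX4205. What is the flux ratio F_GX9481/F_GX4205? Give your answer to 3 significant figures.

4.15×10^-4

Wien's law: T_GX9481/T_GX4205 = λ_GX4205/λ_GX9481 = 825/1600 = 0.5156.
L_GX9481/L_GX4205 = (R_GX9481/R_GX4205)²(T_GX9481/T_GX4205)⁴ = (0.230)²(0.5156)⁴ = 0.003739.
F_GX9481/F_GX4205 = (L_GX9481/L_GX4205)/(d_GX9481/d_GX4205)² = 0.003739/(3.00)² = 4.155×10^-4.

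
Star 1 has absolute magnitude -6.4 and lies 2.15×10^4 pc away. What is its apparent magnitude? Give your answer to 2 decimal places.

10.26

m = M + 5 log₁₀(d/10 pc) = -6.4 + 5 log₁₀(2.15×10^4/10)
  = -6.4 + 5 × 3.332 = -6.4 + 16.66 = 10.26.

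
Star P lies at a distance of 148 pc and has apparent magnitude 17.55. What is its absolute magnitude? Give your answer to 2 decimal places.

M = m − 5 log₁₀(d/10 pc) = 17.55 − 5 log₁₀(148/10)
  = 17.55 − 5 × 1.170 = 17.55 − 5.85 = 11.70.

11.70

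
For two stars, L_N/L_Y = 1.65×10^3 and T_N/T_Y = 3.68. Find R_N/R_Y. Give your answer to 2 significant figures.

3.0

L ∝ R²T⁴ gives R ∝ √L / T², so
R_N/R_Y = √(1.65×10^3) / (3.68)² = 40.62 / 13.54 = 2.999.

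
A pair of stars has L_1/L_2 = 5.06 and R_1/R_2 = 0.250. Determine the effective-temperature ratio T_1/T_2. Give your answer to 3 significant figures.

3.00

L ∝ R²T⁴ gives T ∝ (L/R²)^(1/4), so
T_1/T_2 = (5.06 / 0.250²)^(1/4) = (80.96)^(1/4) = 3.000.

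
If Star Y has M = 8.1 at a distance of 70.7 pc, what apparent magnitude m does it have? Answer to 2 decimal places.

m = M + 5 log₁₀(d/10 pc) = 8.1 + 5 log₁₀(70.7/10)
  = 8.1 + 5 × 0.849 = 8.1 + 4.25 = 12.35.

12.35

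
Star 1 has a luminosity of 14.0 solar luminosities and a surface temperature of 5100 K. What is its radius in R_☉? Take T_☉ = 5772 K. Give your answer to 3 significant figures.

R/R_☉ = √(L/L_☉) / (T/T_☉)² = √(14.0) / (0.8836)²
       = 3.742 / 0.7807 = 4.793.

4.79 R_☉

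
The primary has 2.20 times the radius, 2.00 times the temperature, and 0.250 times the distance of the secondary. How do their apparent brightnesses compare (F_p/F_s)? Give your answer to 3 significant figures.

L_p/L_s = (R_p/R_s)²(T_p/T_s)⁴ = (2.20)² × (2.00)⁴ = 77.44.
F_p/F_s = (L_p/L_s)/(d_p/d_s)² = 77.44 / (0.250)² = 1239.

1.24×10^3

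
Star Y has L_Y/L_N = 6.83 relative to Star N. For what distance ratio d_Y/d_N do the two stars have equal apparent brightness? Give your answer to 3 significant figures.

Equal flux requires L_Y/d_Y² = L_N/d_N², so d_Y/d_N = √(L_Y/L_N)
= √(6.83) = 2.613.

2.61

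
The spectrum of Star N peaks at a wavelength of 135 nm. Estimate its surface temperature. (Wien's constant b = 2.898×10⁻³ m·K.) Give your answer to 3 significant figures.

2.15×10^4 K

T = b/λ_max = 2.898×10⁻³ / (135×10⁻⁹) = 2.147×10^4 K.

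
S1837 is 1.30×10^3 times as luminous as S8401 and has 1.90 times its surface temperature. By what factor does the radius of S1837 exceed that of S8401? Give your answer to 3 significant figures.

L ∝ R²T⁴ gives R ∝ √L / T², so
R_S1837/R_S8401 = √(1.30×10^3) / (1.90)² = 36.06 / 3.610 = 9.988.

9.99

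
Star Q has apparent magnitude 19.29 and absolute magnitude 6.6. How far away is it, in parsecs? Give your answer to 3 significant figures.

3.45×10^3 pc

m − M = 5 log₁₀(d/10 pc)
19.29 − (6.6) = 12.69 = 5 log₁₀(d/10)
d = 10 × 10^(12.69/5) = 10 × 10^2.538 = 3451 pc.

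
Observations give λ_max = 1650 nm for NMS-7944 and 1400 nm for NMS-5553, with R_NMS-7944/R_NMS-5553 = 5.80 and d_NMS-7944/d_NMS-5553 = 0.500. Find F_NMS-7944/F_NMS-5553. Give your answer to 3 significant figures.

69.7

Wien's law: T_NMS-7944/T_NMS-5553 = λ_NMS-5553/λ_NMS-7944 = 1400/1650 = 0.8485.
L_NMS-7944/L_NMS-5553 = (R_NMS-7944/R_NMS-5553)²(T_NMS-7944/T_NMS-5553)⁴ = (5.80)²(0.8485)⁴ = 17.44.
F_NMS-7944/F_NMS-5553 = (L_NMS-7944/L_NMS-5553)/(d_NMS-7944/d_NMS-5553)² = 17.44/(0.500)² = 69.74.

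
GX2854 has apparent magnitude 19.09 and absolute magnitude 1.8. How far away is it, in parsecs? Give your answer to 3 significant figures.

2.87×10^4 pc

m − M = 5 log₁₀(d/10 pc)
19.09 − (1.8) = 17.29 = 5 log₁₀(d/10)
d = 10 × 10^(17.29/5) = 10 × 10^3.458 = 2.871×10^4 pc.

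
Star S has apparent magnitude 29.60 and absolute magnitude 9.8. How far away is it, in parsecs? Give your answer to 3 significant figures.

m − M = 5 log₁₀(d/10 pc)
29.60 − (9.8) = 19.80 = 5 log₁₀(d/10)
d = 10 × 10^(19.80/5) = 10 × 10^3.960 = 9.120×10^4 pc.

9.12×10^4 pc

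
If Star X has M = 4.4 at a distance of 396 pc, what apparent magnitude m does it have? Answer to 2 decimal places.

12.39

m = M + 5 log₁₀(d/10 pc) = 4.4 + 5 log₁₀(396/10)
  = 4.4 + 5 × 1.598 = 4.4 + 7.99 = 12.39.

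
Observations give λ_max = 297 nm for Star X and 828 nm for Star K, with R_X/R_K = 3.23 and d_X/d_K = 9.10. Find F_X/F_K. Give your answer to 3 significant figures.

Wien's law: T_X/T_K = λ_K/λ_X = 828/297 = 2.788.
L_X/L_K = (R_X/R_K)²(T_X/T_K)⁴ = (3.23)²(2.788)⁴ = 630.2.
F_X/F_K = (L_X/L_K)/(d_X/d_K)² = 630.2/(9.10)² = 7.611.

7.61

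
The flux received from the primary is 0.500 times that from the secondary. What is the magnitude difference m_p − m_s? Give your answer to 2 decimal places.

0.75

m_p − m_s = −2.5 log₁₀(F_p/F_s) = −2.5 log₁₀(0.500) = −2.5 × (-0.301) = 0.753.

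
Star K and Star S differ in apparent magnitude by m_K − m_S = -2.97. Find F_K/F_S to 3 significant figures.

15.4

F_K/F_S = 10^(−(m_K − m_S)/2.5) = 10^(2.97/2.5) = 10^1.188 = 15.42.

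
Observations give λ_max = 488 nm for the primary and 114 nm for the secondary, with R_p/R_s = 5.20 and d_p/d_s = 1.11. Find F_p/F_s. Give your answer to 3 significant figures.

0.0654

Wien's law: T_p/T_s = λ_s/λ_p = 114/488 = 0.2336.
L_p/L_s = (R_p/R_s)²(T_p/T_s)⁴ = (5.20)²(0.2336)⁴ = 0.08053.
F_p/F_s = (L_p/L_s)/(d_p/d_s)² = 0.08053/(1.11)² = 0.06536.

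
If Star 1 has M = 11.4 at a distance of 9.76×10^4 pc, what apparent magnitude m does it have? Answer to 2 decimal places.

m = M + 5 log₁₀(d/10 pc) = 11.4 + 5 log₁₀(9.76×10^4/10)
  = 11.4 + 5 × 3.989 = 11.4 + 19.95 = 31.35.

31.35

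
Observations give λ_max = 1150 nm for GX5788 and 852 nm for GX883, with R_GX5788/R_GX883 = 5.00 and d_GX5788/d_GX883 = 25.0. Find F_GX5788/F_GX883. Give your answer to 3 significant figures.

0.0121

Wien's law: T_GX5788/T_GX883 = λ_GX883/λ_GX5788 = 852/1150 = 0.7409.
L_GX5788/L_GX883 = (R_GX5788/R_GX883)²(T_GX5788/T_GX883)⁴ = (5.00)²(0.7409)⁴ = 7.532.
F_GX5788/F_GX883 = (L_GX5788/L_GX883)/(d_GX5788/d_GX883)² = 7.532/(25.0)² = 0.01205.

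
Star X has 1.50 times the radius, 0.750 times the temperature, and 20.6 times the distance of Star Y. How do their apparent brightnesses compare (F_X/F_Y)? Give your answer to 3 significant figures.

L_X/L_Y = (R_X/R_Y)²(T_X/T_Y)⁴ = (1.50)² × (0.750)⁴ = 0.7119.
F_X/F_Y = (L_X/L_Y)/(d_X/d_Y)² = 0.7119 / (20.6)² = 0.001678.

0.00168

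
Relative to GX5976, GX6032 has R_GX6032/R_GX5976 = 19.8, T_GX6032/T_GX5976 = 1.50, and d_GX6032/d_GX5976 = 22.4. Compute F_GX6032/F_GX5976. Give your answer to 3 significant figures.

3.96

L_GX6032/L_GX5976 = (R_GX6032/R_GX5976)²(T_GX6032/T_GX5976)⁴ = (19.8)² × (1.50)⁴ = 1985.
F_GX6032/F_GX5976 = (L_GX6032/L_GX5976)/(d_GX6032/d_GX5976)² = 1985 / (22.4)² = 3.955.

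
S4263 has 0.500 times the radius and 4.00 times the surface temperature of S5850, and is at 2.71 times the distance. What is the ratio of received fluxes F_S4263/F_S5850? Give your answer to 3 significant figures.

8.71

L_S4263/L_S5850 = (R_S4263/R_S5850)²(T_S4263/T_S5850)⁴ = (0.500)² × (4.00)⁴ = 64.00.
F_S4263/F_S5850 = (L_S4263/L_S5850)/(d_S4263/d_S5850)² = 64.00 / (2.71)² = 8.714.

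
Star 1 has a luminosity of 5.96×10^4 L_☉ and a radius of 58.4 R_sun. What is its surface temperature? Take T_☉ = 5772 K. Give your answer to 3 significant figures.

T/T_☉ = (L/L_☉)^(1/4) / (R/R_☉)^(1/2)
T = 5772 × (5.96×10^4)^(1/4) / √(58.4) = 5772 × 15.62 / 7.642 = 1.180×10^4 K.

1.18×10^4 K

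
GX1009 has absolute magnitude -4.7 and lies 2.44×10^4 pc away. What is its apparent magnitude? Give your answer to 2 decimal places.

12.24

m = M + 5 log₁₀(d/10 pc) = -4.7 + 5 log₁₀(2.44×10^4/10)
  = -4.7 + 5 × 3.387 = -4.7 + 16.94 = 12.24.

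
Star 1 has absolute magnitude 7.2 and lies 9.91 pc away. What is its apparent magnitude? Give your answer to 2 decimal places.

m = M + 5 log₁₀(d/10 pc) = 7.2 + 5 log₁₀(9.91/10)
  = 7.2 + 5 × -0.004 = 7.2 + -0.02 = 7.18.

7.18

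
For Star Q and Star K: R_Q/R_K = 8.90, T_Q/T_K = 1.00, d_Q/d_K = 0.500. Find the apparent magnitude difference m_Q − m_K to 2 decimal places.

-6.25

L_Q/L_K = (8.90)²(1.00)⁴ = 79.21.
F_Q/F_K = (L_Q/L_K)/(d_Q/d_K)² = 79.21/0.2500 = 316.8.
m_Q − m_K = −2.5 log₁₀(316.8) = -6.25.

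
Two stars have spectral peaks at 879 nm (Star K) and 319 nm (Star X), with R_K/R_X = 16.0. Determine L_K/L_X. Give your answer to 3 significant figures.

Wien's law gives T ∝ 1/λ_max, so T_K/T_X = λ_X/λ_K = 319/879 = 0.3629.
Then L ∝ R²T⁴ gives L_K/L_X = (16.0)² × (0.3629)⁴ = 256.0 × 0.01735 = 4.441.

4.44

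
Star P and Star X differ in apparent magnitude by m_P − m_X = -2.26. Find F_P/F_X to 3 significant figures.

8.02

F_P/F_X = 10^(−(m_P − m_X)/2.5) = 10^(2.26/2.5) = 10^0.904 = 8.017.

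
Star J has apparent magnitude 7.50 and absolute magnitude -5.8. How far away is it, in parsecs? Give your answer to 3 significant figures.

4.57×10^3 pc

m − M = 5 log₁₀(d/10 pc)
7.50 − (-5.8) = 13.30 = 5 log₁₀(d/10)
d = 10 × 10^(13.30/5) = 10 × 10^2.660 = 4571 pc.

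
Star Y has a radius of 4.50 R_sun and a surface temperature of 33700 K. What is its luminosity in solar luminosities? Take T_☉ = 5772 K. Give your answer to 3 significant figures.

L/L_☉ = (R/R_☉)² (T/T_☉)⁴ = (4.50)² × (33700/5772)⁴
       = 20.25 × (5.839)⁴ = 20.25 × 1162 = 2.353×10^4.

2.35×10^4 solar luminosities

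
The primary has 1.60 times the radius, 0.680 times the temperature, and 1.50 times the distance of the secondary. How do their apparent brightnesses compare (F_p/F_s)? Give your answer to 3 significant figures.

L_p/L_s = (R_p/R_s)²(T_p/T_s)⁴ = (1.60)² × (0.680)⁴ = 0.5474.
F_p/F_s = (L_p/L_s)/(d_p/d_s)² = 0.5474 / (1.50)² = 0.2433.

0.243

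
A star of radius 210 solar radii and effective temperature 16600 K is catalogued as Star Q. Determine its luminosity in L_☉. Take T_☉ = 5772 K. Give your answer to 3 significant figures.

3.02×10^6 L_☉

L/L_☉ = (R/R_☉)² (T/T_☉)⁴ = (210)² × (16600/5772)⁴
       = 4.410×10^4 × (2.876)⁴ = 4.410×10^4 × 68.41 = 3.017×10^6.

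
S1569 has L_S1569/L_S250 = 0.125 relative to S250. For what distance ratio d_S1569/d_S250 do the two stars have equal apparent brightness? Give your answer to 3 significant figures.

Equal flux requires L_S1569/d_S1569² = L_S250/d_S250², so d_S1569/d_S250 = √(L_S1569/L_S250)
= √(0.125) = 0.3536.

0.354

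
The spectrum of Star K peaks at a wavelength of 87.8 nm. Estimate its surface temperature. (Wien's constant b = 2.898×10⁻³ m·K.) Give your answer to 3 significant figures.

T = b/λ_max = 2.898×10⁻³ / (87.8×10⁻⁹) = 3.301×10^4 K.

3.30×10^4 K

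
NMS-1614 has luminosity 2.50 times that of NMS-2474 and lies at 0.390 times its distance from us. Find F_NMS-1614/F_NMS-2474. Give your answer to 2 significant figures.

16

F = L/(4πd²), so F_NMS-1614/F_NMS-2474 = (L_NMS-1614/L_NMS-2474) / (d_NMS-1614/d_NMS-2474)²
= 2.50 / (0.390)² = 2.50 / 0.1521 = 16.44.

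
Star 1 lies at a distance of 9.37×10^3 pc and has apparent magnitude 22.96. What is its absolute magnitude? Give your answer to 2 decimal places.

8.10

M = m − 5 log₁₀(d/10 pc) = 22.96 − 5 log₁₀(9.37×10^3/10)
  = 22.96 − 5 × 2.972 = 22.96 − 14.86 = 8.10.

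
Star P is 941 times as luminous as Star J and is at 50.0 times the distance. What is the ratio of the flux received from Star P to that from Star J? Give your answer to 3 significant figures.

0.376

F = L/(4πd²), so F_P/F_J = (L_P/L_J) / (d_P/d_J)²
= 941 / (50.0)² = 941 / 2500 = 0.3764.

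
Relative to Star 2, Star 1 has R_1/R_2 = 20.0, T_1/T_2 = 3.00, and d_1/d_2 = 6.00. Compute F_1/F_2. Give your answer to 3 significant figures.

900

L_1/L_2 = (R_1/R_2)²(T_1/T_2)⁴ = (20.0)² × (3.00)⁴ = 3.240×10^4.
F_1/F_2 = (L_1/L_2)/(d_1/d_2)² = 3.240×10^4 / (6.00)² = 900.0.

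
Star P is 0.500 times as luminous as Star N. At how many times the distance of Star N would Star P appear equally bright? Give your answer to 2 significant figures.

0.71

Equal flux requires L_P/d_P² = L_N/d_N², so d_P/d_N = √(L_P/L_N)
= √(0.500) = 0.7071.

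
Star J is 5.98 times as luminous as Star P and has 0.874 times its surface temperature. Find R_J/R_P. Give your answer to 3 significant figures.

L ∝ R²T⁴ gives R ∝ √L / T², so
R_J/R_P = √(5.98) / (0.874)² = 2.445 / 0.7639 = 3.201.

3.20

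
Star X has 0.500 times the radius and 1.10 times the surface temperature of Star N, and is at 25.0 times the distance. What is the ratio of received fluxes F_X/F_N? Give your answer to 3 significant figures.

5.86×10^-4

L_X/L_N = (R_X/R_N)²(T_X/T_N)⁴ = (0.500)² × (1.10)⁴ = 0.3660.
F_X/F_N = (L_X/L_N)/(d_X/d_N)² = 0.3660 / (25.0)² = 5.856×10^-4.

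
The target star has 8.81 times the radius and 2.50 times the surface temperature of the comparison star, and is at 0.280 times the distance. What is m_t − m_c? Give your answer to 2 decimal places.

L_t/L_c = (8.81)²(2.50)⁴ = 3032.
F_t/F_c = (L_t/L_c)/(d_t/d_c)² = 3032/0.07840 = 3.867×10^4.
m_t − m_c = −2.5 log₁₀(3.867×10^4) = -11.47.

-11.47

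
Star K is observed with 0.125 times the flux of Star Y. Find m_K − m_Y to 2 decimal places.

m_K − m_Y = −2.5 log₁₀(F_K/F_Y) = −2.5 log₁₀(0.125) = −2.5 × (-0.903) = 2.258.

2.26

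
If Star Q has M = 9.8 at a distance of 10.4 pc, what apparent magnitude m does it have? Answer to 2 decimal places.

m = M + 5 log₁₀(d/10 pc) = 9.8 + 5 log₁₀(10.4/10)
  = 9.8 + 5 × 0.017 = 9.8 + 0.09 = 9.89.

9.89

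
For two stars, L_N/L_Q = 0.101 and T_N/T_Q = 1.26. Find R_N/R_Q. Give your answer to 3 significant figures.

0.200

L ∝ R²T⁴ gives R ∝ √L / T², so
R_N/R_Q = √(0.101) / (1.26)² = 0.3178 / 1.588 = 0.2002.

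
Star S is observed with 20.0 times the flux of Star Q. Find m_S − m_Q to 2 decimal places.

m_S − m_Q = −2.5 log₁₀(F_S/F_Q) = −2.5 log₁₀(20.0) = −2.5 × (1.301) = -3.253.

-3.25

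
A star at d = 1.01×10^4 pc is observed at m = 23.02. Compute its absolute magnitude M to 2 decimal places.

8.00

M = m − 5 log₁₀(d/10 pc) = 23.02 − 5 log₁₀(1.01×10^4/10)
  = 23.02 − 5 × 3.004 = 23.02 − 15.02 = 8.00.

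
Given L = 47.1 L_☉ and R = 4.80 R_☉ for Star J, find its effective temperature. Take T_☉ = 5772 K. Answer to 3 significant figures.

6.90×10^3 K

T/T_☉ = (L/L_☉)^(1/4) / (R/R_☉)^(1/2)
T = 5772 × (47.1)^(1/4) / √(4.80) = 5772 × 2.620 / 2.191 = 6902 K.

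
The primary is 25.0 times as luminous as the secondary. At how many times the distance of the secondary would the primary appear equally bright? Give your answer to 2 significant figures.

Equal flux requires L_p/d_p² = L_s/d_s², so d_p/d_s = √(L_p/L_s)
= √(25.0) = 5.000.

5.0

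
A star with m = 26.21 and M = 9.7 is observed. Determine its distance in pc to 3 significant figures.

m − M = 5 log₁₀(d/10 pc)
26.21 − (9.7) = 16.51 = 5 log₁₀(d/10)
d = 10 × 10^(16.51/5) = 10 × 10^3.302 = 2.004×10^4 pc.

2.00×10^4 pc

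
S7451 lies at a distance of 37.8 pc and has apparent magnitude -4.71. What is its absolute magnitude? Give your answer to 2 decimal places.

M = m − 5 log₁₀(d/10 pc) = -4.71 − 5 log₁₀(37.8/10)
  = -4.71 − 5 × 0.577 = -4.71 − 2.89 = -7.60.

-7.60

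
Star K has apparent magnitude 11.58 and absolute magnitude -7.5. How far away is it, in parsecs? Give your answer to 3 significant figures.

m − M = 5 log₁₀(d/10 pc)
11.58 − (-7.5) = 19.08 = 5 log₁₀(d/10)
d = 10 × 10^(19.08/5) = 10 × 10^3.816 = 6.546×10^4 pc.

6.55×10^4 pc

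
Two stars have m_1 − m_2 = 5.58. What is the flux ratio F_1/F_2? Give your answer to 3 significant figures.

0.00586

F_1/F_2 = 10^(−(m_1 − m_2)/2.5) = 10^(-5.58/2.5) = 10^-2.232 = 0.005861.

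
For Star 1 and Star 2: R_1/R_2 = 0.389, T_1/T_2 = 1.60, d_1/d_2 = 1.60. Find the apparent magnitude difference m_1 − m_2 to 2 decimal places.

L_1/L_2 = (0.389)²(1.60)⁴ = 0.9917.
F_1/F_2 = (L_1/L_2)/(d_1/d_2)² = 0.9917/2.560 = 0.3874.
m_1 − m_2 = −2.5 log₁₀(0.3874) = 1.03.

1.03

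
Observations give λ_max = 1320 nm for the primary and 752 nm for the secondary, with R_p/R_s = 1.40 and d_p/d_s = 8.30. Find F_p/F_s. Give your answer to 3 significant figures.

0.00300

Wien's law: T_p/T_s = λ_s/λ_p = 752/1320 = 0.5697.
L_p/L_s = (R_p/R_s)²(T_p/T_s)⁴ = (1.40)²(0.5697)⁴ = 0.2065.
F_p/F_s = (L_p/L_s)/(d_p/d_s)² = 0.2065/(8.30)² = 0.002997.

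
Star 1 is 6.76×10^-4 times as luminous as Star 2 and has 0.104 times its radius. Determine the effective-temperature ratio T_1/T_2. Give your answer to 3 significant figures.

L ∝ R²T⁴ gives T ∝ (L/R²)^(1/4), so
T_1/T_2 = (6.76×10^-4 / 0.104²)^(1/4) = (0.06250)^(1/4) = 0.5000.

0.500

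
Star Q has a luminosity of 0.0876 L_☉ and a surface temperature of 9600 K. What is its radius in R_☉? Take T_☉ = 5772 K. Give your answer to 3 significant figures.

R/R_☉ = √(L/L_☉) / (T/T_☉)² = √(0.0876) / (1.663)²
       = 0.2960 / 2.766 = 0.1070.

0.107 R_☉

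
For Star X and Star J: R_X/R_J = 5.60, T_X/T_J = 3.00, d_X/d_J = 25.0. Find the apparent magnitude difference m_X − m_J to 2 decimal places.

-1.52

L_X/L_J = (5.60)²(3.00)⁴ = 2540.
F_X/F_J = (L_X/L_J)/(d_X/d_J)² = 2540/625.0 = 4.064.
m_X − m_J = −2.5 log₁₀(4.064) = -1.52.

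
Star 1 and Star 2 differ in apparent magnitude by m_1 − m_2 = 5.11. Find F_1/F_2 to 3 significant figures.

0.00904

F_1/F_2 = 10^(−(m_1 − m_2)/2.5) = 10^(-5.11/2.5) = 10^-2.044 = 0.009036.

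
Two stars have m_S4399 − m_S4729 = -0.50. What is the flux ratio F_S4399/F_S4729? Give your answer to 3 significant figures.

F_S4399/F_S4729 = 10^(−(m_S4399 − m_S4729)/2.5) = 10^(0.50/2.5) = 10^0.200 = 1.585.

1.58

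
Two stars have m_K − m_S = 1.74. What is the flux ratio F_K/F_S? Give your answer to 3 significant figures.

0.201

F_K/F_S = 10^(−(m_K − m_S)/2.5) = 10^(-1.74/2.5) = 10^-0.696 = 0.2014.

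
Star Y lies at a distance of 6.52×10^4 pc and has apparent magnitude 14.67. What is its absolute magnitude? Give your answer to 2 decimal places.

M = m − 5 log₁₀(d/10 pc) = 14.67 − 5 log₁₀(6.52×10^4/10)
  = 14.67 − 5 × 3.814 = 14.67 − 19.07 = -4.40.

-4.40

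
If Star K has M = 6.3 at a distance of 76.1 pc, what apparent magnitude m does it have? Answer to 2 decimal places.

10.71

m = M + 5 log₁₀(d/10 pc) = 6.3 + 5 log₁₀(76.1/10)
  = 6.3 + 5 × 0.881 = 6.3 + 4.41 = 10.71.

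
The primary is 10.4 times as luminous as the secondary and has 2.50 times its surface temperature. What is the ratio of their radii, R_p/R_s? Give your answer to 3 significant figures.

L ∝ R²T⁴ gives R ∝ √L / T², so
R_p/R_s = √(10.4) / (2.50)² = 3.225 / 6.250 = 0.5160.

0.516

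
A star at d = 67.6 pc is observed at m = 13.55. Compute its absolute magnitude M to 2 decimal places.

M = m − 5 log₁₀(d/10 pc) = 13.55 − 5 log₁₀(67.6/10)
  = 13.55 − 5 × 0.830 = 13.55 − 4.15 = 9.40.

9.40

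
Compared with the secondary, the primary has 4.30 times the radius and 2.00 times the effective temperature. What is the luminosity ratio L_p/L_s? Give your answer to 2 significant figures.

From the Stefan–Boltzmann law, L ∝ R²T⁴, so
L_p/L_s = (R_p/R_s)² (T_p/T_s)⁴ = (4.30)² × (2.00)⁴ = 18.49 × 16.00 = 295.8.

3.0×10^2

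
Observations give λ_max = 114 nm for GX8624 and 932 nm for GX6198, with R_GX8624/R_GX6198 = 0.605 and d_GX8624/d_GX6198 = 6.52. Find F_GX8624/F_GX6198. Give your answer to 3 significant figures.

38.5

Wien's law: T_GX8624/T_GX6198 = λ_GX6198/λ_GX8624 = 932/114 = 8.175.
L_GX8624/L_GX6198 = (R_GX8624/R_GX6198)²(T_GX8624/T_GX6198)⁴ = (0.605)²(8.175)⁴ = 1635.
F_GX8624/F_GX6198 = (L_GX8624/L_GX6198)/(d_GX8624/d_GX6198)² = 1635/(6.52)² = 38.46.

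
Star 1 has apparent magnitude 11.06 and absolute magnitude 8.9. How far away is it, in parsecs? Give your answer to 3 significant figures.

m − M = 5 log₁₀(d/10 pc)
11.06 − (8.9) = 2.16 = 5 log₁₀(d/10)
d = 10 × 10^(2.16/5) = 10 × 10^0.432 = 27.04 pc.

27.0 pc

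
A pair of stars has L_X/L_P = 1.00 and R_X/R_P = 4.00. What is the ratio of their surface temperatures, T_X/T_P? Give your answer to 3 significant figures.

L ∝ R²T⁴ gives T ∝ (L/R²)^(1/4), so
T_X/T_P = (1.00 / 4.00²)^(1/4) = (0.06250)^(1/4) = 0.5000.

0.500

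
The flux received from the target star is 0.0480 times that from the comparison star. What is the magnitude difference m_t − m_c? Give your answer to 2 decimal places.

m_t − m_c = −2.5 log₁₀(F_t/F_c) = −2.5 log₁₀(0.0480) = −2.5 × (-1.319) = 3.297.

3.30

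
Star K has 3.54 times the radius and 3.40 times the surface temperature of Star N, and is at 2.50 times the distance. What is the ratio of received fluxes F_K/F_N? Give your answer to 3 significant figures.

268

L_K/L_N = (R_K/R_N)²(T_K/T_N)⁴ = (3.54)² × (3.40)⁴ = 1675.
F_K/F_N = (L_K/L_N)/(d_K/d_N)² = 1675 / (2.50)² = 267.9.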